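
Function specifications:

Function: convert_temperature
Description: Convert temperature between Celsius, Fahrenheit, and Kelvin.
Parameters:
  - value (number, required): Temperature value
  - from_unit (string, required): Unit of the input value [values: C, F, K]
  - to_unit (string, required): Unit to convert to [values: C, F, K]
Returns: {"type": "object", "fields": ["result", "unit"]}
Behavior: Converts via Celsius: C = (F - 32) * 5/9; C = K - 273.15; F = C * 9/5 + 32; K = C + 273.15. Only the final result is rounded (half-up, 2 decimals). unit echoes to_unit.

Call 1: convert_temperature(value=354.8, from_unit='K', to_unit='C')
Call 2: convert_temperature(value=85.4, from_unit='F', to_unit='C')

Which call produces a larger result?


Call 1:
  To C: 354.8 - 273.15 = 81.65
  Target is C: 81.65
  Round to 2 decimals: 81.65
  -> 81.65 C
Call 2:
  To C: (85.4 - 32) * 5/9 = 29.666667
  Target is C: 29.666667
  Round to 2 decimals: 29.67
  -> 29.67 C
Call 1 (81.65 C)


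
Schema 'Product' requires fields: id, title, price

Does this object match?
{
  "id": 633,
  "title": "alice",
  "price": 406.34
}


Checking required fields... All present.
Valid - all required fields present


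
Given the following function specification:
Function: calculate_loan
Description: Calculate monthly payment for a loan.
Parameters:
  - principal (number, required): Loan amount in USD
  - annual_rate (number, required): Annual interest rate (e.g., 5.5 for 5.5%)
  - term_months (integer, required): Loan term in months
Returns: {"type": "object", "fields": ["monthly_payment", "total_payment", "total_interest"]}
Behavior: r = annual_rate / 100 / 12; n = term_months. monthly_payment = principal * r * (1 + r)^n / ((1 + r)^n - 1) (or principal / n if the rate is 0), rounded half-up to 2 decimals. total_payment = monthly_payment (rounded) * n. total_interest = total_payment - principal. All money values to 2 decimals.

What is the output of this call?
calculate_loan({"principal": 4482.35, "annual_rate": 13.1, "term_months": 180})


r = 13.1 / 100 / 12 = 0.010916666667 (keep full precision)
(1 + r)^180 = 7.05934168
monthly_payment = 4482.35 * 0.010916666667 * 7.05934168 / (7.05934168 - 1) = 57.007839 -> 57.01
total_payment = 57.01 * 180 = 10261.80
total_interest = 10261.80 - 4482.35 = 5779.45
Output:
{"monthly_payment": 57.01, "total_payment": 10261.8, "total_interest": 5779.45}


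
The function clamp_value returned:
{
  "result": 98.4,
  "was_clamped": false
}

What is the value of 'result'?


98.4


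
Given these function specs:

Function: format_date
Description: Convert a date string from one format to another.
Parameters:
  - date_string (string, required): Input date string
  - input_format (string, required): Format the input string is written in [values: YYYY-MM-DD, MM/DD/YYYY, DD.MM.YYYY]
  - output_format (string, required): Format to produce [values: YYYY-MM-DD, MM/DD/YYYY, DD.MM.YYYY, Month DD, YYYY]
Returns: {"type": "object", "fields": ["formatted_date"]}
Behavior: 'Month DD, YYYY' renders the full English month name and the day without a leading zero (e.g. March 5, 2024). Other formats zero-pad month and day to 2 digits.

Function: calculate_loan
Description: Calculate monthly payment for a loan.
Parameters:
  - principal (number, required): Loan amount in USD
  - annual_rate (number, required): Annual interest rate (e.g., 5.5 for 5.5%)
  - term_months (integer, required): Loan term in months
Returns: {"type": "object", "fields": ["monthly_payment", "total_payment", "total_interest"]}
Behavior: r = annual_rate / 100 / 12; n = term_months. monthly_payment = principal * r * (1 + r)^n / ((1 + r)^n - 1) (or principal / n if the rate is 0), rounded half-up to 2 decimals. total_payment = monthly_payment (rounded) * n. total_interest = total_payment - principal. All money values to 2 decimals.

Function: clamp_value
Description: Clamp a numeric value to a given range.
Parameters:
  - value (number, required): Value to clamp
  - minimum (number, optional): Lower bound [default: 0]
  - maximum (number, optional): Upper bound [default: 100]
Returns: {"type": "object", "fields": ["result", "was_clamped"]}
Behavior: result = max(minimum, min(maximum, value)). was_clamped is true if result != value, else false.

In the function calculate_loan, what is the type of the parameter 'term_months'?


The calculate_loan spec declares:
  - term_months (integer, required): Loan term in months
Type:
integer


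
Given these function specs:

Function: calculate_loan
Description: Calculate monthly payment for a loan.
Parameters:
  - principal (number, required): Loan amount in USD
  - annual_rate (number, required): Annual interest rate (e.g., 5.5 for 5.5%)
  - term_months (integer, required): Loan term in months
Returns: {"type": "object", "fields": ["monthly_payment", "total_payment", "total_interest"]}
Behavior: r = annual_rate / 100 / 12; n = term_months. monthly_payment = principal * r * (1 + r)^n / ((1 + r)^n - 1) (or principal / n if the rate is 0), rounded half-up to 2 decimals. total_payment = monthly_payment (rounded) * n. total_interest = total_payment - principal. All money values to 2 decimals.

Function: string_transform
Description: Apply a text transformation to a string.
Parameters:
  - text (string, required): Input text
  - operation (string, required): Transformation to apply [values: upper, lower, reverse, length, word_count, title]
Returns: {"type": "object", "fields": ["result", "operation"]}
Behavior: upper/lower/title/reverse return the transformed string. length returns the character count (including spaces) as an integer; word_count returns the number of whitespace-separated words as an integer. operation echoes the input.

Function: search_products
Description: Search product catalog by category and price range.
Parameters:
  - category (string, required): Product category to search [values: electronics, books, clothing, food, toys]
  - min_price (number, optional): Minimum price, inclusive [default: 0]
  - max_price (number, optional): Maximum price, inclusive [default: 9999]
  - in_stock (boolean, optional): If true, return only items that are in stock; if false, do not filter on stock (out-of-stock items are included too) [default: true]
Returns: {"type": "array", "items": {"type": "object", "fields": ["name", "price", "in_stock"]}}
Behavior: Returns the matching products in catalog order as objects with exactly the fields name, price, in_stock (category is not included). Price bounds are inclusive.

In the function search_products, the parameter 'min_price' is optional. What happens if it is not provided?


The search_products spec declares:
  - min_price (number, optional): Minimum price, inclusive [default: 0]
It defaults to 0


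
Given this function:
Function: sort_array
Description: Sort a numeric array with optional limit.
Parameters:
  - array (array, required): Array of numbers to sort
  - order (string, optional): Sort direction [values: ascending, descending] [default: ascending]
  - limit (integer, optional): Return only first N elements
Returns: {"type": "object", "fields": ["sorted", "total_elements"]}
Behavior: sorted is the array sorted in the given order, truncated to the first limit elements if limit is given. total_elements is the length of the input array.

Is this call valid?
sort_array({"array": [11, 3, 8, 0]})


Checking all required parameters present and types match... All valid.
Valid


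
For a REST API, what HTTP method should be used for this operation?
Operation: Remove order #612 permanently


GET = read, POST = create, PUT = update/replace, DELETE = remove
This operation is a removal.
DELETE


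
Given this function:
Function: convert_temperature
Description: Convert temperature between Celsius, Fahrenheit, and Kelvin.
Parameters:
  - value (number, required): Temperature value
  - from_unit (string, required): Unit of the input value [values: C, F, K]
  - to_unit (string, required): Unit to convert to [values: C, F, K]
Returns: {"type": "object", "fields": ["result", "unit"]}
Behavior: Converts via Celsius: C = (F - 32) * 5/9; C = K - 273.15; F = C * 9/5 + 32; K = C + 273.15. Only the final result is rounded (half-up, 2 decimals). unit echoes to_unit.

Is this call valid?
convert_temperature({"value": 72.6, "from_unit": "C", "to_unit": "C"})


Checking all required parameters present and types match... All valid.
Valid


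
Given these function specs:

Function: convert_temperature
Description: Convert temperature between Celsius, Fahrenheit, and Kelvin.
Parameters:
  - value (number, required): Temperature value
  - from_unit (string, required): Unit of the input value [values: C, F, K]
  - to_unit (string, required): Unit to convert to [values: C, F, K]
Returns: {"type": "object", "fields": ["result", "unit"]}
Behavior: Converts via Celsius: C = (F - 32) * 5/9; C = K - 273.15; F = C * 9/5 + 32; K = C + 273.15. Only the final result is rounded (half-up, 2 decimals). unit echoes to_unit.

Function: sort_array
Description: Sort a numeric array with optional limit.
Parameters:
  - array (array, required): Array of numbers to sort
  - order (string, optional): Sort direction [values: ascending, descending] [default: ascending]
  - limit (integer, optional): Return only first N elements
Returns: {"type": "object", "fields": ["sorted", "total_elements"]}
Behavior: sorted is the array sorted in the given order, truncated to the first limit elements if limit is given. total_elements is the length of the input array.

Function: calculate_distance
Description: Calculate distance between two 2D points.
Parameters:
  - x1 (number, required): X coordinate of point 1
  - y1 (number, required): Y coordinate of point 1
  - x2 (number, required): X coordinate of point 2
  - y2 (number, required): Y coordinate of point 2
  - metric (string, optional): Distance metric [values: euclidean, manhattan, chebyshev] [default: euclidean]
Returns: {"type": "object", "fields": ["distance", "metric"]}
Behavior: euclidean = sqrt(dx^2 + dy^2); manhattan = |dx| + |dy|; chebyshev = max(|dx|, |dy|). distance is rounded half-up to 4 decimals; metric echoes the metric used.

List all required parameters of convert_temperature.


Parameters of convert_temperature and their required/optional flag:
  value: required
  from_unit: required
  to_unit: required
from_unit, to_unit, value


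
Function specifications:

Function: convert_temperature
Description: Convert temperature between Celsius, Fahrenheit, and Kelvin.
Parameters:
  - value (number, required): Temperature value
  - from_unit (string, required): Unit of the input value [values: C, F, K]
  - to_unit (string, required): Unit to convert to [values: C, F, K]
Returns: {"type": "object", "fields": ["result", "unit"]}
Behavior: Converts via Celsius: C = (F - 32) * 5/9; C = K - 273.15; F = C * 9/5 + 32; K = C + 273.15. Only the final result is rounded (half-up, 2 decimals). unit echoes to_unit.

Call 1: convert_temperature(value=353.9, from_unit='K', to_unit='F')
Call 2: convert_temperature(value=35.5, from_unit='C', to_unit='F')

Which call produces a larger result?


Call 1:
  To C: 353.9 - 273.15 = 80.75
  To F: 80.75 * 9/5 + 32 = 177.35
  Round to 2 decimals: 177.35
  -> 177.35 F
Call 2:
  Input already in C: 35.5
  To F: 35.5 * 9/5 + 32 = 95.9
  Round to 2 decimals: 95.9
  -> 95.9 F
Call 1 (177.35 F)


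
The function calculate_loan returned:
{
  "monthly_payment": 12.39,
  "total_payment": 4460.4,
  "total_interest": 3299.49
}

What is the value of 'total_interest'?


3299.49


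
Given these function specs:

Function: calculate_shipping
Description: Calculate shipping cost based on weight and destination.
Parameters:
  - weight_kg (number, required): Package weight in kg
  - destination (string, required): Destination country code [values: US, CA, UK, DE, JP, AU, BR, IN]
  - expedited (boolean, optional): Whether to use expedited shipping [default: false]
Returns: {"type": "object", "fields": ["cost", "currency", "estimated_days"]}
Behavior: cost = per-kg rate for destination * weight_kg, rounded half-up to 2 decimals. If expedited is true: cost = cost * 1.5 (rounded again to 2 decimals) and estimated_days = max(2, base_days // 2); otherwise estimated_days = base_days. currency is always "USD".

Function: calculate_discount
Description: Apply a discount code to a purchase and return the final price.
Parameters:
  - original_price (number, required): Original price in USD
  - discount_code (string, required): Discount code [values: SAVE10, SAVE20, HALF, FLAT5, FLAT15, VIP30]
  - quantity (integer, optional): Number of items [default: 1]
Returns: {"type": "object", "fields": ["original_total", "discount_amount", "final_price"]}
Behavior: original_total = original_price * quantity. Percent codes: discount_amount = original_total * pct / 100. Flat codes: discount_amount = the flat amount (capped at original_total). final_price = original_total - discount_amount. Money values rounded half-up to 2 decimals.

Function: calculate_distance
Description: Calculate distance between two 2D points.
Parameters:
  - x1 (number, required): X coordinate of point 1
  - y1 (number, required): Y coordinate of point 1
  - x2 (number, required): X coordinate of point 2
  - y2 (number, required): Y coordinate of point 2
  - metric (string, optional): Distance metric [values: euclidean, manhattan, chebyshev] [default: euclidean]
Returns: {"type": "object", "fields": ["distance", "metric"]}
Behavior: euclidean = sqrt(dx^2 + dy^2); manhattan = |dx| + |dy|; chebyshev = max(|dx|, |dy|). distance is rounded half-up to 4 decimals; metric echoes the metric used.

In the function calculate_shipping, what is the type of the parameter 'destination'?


The calculate_shipping spec declares:
  - destination (string, required): Destination country code [values: US, CA, UK, DE, JP, AU, BR, IN]
Type:
string


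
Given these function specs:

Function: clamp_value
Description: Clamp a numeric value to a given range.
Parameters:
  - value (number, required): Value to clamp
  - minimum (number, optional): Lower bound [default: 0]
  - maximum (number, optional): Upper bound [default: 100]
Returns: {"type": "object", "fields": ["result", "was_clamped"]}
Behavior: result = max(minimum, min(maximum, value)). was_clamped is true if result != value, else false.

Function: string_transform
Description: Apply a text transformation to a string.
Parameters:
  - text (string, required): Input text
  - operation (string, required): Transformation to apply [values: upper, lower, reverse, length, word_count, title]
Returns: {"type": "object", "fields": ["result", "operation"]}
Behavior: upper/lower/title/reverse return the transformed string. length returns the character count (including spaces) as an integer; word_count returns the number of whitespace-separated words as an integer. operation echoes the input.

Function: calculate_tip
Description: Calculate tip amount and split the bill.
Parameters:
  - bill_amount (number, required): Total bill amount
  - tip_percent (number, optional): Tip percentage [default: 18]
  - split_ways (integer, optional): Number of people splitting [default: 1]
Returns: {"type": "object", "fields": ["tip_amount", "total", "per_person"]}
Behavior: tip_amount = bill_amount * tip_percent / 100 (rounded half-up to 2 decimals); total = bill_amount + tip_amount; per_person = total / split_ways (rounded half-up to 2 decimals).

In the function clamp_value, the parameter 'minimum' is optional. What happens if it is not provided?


The clamp_value spec declares:
  - minimum (number, optional): Lower bound [default: 0]
It defaults to 0


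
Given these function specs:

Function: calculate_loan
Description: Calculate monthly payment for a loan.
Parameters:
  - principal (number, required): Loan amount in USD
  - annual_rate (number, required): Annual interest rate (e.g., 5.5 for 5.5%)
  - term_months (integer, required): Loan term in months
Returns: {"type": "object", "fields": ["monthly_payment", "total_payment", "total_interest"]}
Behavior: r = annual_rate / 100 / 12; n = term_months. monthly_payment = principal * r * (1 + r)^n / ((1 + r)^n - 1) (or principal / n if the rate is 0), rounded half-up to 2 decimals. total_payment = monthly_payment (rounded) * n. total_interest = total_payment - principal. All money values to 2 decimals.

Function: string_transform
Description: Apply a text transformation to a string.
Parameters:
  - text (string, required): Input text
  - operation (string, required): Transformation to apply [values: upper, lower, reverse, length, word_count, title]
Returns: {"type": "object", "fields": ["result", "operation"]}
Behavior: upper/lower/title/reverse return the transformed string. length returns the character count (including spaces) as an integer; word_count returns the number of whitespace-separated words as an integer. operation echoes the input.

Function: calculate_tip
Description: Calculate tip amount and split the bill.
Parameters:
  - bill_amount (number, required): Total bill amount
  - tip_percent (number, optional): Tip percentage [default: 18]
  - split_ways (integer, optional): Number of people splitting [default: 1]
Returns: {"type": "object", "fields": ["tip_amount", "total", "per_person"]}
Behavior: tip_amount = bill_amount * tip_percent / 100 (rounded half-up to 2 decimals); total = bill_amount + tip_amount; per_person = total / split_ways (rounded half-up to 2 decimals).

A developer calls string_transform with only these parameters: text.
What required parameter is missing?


Required parameters: text, operation
Provided: text
Missing: operation
operation


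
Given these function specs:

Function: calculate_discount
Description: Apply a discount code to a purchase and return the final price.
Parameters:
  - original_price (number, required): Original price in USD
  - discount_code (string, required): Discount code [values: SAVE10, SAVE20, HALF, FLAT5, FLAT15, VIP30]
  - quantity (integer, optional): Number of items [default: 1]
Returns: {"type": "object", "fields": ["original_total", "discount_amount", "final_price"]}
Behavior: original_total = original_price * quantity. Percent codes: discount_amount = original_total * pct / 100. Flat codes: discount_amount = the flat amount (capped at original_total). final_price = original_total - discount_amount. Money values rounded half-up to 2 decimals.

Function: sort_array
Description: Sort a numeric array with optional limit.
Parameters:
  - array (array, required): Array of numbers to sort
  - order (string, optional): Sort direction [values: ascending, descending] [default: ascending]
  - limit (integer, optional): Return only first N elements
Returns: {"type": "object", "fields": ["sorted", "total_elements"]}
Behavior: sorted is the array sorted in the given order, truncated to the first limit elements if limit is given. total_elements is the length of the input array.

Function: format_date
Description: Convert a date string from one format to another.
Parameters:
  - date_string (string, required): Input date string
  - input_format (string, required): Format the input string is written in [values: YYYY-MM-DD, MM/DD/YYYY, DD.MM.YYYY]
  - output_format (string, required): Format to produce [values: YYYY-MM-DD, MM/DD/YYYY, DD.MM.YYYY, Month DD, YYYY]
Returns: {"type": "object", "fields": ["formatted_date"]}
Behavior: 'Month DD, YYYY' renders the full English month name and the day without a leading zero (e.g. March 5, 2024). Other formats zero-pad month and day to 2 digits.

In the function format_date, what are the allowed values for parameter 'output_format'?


The format_date spec declares:
  - output_format (string, required): Format to produce [values: YYYY-MM-DD, MM/DD/YYYY, DD.MM.YYYY, Month DD, YYYY]
Allowed values:
YYYY-MM-DD, MM/DD/YYYY, DD.MM.YYYY, Month DD, YYYY


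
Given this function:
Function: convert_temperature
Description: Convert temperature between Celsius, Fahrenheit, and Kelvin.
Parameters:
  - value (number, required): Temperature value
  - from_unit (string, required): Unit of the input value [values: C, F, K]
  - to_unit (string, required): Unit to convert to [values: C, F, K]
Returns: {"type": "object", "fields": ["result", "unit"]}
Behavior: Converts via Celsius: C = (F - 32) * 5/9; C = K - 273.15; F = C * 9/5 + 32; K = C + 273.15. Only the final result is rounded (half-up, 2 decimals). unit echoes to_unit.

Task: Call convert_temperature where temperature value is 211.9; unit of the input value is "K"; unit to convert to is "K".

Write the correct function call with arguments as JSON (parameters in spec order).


Mapping each described value to its parameter name:
  'Temperature value' -> value = 211.9
  'Unit of the input value' -> from_unit = "K"
  'Unit to convert to' -> to_unit = "K"
convert_temperature({"value": 211.9, "from_unit": "K", "to_unit": "K"})


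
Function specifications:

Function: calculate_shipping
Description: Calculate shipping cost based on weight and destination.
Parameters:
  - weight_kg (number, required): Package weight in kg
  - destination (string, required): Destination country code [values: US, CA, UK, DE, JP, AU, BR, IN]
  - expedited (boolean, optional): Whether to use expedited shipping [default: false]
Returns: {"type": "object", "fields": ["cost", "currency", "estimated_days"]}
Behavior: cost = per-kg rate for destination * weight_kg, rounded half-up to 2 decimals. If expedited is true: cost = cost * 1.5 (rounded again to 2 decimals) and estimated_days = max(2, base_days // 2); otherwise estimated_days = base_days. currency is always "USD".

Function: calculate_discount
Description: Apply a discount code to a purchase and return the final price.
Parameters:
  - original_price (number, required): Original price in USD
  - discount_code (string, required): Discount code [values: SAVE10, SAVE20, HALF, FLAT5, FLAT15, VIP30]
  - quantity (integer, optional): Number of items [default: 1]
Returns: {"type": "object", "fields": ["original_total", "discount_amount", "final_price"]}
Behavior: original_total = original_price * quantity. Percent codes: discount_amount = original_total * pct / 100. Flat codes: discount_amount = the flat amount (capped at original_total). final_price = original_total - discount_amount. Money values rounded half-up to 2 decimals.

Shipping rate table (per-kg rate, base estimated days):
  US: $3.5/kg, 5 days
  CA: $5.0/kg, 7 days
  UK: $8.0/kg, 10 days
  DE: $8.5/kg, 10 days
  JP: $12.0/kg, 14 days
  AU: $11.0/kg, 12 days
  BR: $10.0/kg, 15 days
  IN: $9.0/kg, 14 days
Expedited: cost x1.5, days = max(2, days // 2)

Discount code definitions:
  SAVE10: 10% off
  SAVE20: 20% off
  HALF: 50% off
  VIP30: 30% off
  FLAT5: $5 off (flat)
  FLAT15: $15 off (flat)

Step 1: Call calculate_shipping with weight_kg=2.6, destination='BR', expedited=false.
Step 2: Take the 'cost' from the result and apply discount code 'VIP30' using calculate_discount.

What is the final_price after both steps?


Step 1: calculate_shipping(weight_kg=2.6, destination=BR, expedited=false)
  Rate for BR: $10.0/kg, base 15 days
  cost = 10.0 * 2.6 = 26 -> 26.00
  expedited not set/false: estimated_days = 15
  -> cost = 26.00 USD
Step 2: calculate_discount(original_price=26.0, discount_code=VIP30, quantity=1)
  original_total = 26.0 * 1 = 26.00
  VIP30 = 30% off: discount_amount = 26.00 * 30/100 = 7.8 -> 7.80
  final_price = 26.00 - 7.80 = 18.20
  -> final_price = 18.20
$18.20


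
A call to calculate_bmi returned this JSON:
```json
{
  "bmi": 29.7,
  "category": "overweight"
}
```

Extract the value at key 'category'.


overweight


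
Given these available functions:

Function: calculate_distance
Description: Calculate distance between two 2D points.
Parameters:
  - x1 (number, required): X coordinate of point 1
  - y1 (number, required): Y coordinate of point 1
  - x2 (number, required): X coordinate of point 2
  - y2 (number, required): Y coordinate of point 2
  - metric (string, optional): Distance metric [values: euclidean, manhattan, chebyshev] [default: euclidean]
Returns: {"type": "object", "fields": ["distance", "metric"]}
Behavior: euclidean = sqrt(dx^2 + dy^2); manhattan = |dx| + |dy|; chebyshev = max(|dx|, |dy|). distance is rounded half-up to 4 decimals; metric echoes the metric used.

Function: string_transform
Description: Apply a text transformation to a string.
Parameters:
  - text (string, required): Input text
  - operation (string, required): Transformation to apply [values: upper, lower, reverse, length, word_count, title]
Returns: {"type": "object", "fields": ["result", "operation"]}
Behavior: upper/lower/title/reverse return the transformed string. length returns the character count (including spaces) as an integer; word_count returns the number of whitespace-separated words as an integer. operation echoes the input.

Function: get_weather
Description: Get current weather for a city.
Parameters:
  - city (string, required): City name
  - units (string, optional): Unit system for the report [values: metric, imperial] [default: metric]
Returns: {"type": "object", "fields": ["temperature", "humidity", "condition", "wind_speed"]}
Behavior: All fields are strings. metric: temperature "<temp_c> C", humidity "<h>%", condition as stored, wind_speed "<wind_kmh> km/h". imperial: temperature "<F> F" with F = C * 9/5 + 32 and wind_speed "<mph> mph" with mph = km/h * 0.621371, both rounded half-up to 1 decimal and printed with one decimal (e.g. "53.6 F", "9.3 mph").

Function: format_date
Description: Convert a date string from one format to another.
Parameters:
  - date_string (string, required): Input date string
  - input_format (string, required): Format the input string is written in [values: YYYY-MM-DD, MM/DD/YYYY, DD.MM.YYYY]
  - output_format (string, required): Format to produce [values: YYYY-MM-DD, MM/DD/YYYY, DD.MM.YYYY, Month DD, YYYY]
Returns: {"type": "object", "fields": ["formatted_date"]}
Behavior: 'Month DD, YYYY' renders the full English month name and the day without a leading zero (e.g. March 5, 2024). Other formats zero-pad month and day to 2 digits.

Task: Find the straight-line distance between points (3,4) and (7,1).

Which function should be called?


The task needs a function whose description is: Calculate distance between two 2D points.
calculate_distance


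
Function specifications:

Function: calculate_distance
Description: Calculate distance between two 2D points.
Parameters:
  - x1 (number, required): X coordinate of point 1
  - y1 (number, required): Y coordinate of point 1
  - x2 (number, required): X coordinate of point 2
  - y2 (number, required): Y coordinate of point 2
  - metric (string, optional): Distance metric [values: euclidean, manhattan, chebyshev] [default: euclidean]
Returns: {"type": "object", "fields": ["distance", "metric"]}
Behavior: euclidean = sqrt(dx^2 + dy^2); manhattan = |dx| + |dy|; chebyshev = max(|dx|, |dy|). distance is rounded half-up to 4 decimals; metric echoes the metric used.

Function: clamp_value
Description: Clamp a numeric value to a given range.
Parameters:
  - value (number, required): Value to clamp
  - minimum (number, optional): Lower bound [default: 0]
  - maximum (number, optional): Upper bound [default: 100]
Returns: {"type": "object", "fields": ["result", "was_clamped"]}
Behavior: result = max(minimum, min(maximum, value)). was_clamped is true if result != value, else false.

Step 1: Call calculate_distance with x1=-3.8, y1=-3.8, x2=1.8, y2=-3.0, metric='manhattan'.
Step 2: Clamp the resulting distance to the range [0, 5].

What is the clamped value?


Step 1: calculate_distance (manhattan)
  |dx| = |1.8 - -3.8| = 5.6; |dy| = |-3 - -3.8| = 0.8
  manhattan: 5.6 + 0.8 = 6.4
  Round to 4 decimals: 6.4
  -> distance = 6.4
Step 2: clamp_value(value=6.4, minimum=0, maximum=5)
  result = max(0, min(5, 6.4)) = max(0, 5) = 5
  was_clamped = (5 != 6.4) = true
  -> result = 5
5


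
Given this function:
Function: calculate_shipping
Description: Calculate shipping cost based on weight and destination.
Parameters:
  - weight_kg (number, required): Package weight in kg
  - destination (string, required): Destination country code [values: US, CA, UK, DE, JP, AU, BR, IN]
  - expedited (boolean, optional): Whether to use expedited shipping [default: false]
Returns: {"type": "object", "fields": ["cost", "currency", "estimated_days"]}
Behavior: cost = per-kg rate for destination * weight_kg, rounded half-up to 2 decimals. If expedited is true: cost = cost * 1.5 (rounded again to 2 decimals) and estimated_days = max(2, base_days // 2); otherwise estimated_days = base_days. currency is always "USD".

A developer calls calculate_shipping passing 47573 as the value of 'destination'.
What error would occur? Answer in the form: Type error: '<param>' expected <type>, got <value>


Spec: 'destination' is declared as string; 47573 is an integer.
Type error: 'destination' expected string, got 47573


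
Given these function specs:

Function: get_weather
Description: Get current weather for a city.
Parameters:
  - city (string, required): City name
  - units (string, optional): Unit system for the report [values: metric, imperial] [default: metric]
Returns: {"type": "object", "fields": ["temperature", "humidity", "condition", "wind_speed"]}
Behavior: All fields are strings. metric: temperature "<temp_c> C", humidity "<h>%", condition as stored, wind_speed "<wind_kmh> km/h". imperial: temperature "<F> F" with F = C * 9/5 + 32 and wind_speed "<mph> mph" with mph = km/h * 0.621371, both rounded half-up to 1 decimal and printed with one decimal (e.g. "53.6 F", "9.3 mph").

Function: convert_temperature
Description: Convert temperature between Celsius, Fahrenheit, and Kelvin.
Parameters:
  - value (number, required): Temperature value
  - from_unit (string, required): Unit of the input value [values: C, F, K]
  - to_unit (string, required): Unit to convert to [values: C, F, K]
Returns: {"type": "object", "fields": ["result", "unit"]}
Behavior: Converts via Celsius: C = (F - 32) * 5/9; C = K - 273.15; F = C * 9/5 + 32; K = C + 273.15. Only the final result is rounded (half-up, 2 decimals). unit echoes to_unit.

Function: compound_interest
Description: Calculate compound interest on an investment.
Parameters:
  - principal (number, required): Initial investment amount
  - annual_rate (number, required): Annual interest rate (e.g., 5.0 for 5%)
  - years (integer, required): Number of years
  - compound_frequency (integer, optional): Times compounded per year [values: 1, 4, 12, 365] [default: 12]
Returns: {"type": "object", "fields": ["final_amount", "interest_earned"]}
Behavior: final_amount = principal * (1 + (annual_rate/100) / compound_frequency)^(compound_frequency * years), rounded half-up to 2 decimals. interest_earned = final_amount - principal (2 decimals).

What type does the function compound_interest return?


The compound_interest spec declares Returns: {"type": "object", "fields": ["final_amount", "interest_earned"]}
Type:
object


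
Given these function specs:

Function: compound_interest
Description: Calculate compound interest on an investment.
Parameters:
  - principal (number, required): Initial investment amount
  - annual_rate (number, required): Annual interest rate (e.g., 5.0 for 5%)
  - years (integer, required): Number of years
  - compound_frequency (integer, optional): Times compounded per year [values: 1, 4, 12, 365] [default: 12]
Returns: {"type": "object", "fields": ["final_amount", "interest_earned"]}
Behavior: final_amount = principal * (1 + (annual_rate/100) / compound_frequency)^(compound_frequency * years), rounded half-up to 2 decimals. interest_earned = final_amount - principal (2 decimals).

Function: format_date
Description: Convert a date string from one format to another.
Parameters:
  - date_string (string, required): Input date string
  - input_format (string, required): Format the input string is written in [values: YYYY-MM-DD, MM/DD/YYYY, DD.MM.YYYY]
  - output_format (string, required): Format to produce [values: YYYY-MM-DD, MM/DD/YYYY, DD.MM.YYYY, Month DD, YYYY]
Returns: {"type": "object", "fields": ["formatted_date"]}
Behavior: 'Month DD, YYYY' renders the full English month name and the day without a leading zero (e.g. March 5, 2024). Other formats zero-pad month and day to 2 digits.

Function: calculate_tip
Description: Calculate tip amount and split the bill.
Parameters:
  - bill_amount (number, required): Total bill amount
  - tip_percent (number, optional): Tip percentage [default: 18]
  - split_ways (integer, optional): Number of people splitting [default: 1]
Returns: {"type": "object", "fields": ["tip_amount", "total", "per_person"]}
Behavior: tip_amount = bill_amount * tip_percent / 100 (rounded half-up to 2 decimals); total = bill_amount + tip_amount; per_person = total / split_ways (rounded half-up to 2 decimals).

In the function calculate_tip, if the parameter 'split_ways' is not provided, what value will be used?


The calculate_tip spec declares:
  - split_ways (integer, optional): Number of people splitting [default: 1]
Default:
1


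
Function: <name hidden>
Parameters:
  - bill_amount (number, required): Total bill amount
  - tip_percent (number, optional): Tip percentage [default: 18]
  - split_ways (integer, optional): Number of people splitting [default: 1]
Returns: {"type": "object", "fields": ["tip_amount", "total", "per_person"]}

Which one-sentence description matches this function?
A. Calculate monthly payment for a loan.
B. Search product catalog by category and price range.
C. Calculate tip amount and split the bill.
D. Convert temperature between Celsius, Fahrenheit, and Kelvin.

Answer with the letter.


Parameters bill_amount, tip_percent, split_ways and return ["tip_amount", "total", "per_person"] fit: Calculate tip amount and split the bill.
C


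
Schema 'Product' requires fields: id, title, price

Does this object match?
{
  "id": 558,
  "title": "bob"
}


Checking required fields...
Missing: price
Invalid - missing required field 'price'


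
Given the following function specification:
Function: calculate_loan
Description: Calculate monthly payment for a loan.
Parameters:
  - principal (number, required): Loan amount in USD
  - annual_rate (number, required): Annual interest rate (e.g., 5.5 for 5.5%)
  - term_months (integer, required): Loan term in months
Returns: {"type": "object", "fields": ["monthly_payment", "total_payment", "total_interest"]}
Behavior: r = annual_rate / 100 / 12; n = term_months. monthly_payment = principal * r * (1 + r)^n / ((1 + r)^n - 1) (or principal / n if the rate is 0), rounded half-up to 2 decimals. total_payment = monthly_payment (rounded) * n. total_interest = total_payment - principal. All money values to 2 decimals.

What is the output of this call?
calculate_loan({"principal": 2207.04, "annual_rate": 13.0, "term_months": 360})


r = 13.0 / 100 / 12 = 0.010833333333 (keep full precision)
(1 + r)^360 = 48.37708932
monthly_payment = 2207.04 * 0.010833333333 * 48.37708932 / (48.37708932 - 1) = 24.414266 -> 24.41
total_payment = 24.41 * 360 = 8787.60
total_interest = 8787.60 - 2207.04 = 6580.56
Output:
{"monthly_payment": 24.41, "total_payment": 8787.6, "total_interest": 6580.56}


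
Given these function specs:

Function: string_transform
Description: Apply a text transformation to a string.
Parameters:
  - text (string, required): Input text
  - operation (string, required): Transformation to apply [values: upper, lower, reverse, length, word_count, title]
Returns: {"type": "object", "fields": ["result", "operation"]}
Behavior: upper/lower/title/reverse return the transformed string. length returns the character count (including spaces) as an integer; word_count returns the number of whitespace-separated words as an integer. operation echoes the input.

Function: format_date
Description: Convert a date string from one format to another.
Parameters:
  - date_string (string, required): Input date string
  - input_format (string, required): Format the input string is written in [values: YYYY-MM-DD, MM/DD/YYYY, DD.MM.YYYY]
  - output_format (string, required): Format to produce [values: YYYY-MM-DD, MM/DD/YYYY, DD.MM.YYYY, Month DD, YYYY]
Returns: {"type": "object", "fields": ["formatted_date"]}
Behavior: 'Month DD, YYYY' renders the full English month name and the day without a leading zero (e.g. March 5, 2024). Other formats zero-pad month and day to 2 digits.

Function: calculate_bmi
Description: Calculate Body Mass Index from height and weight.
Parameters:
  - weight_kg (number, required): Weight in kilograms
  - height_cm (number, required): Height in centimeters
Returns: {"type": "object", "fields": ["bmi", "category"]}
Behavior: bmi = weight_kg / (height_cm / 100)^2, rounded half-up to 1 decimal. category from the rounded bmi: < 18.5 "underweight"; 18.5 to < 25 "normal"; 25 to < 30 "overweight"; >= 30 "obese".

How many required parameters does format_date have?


Parameters of format_date: date_string (required), input_format (required), output_format (required)
Required count:
3


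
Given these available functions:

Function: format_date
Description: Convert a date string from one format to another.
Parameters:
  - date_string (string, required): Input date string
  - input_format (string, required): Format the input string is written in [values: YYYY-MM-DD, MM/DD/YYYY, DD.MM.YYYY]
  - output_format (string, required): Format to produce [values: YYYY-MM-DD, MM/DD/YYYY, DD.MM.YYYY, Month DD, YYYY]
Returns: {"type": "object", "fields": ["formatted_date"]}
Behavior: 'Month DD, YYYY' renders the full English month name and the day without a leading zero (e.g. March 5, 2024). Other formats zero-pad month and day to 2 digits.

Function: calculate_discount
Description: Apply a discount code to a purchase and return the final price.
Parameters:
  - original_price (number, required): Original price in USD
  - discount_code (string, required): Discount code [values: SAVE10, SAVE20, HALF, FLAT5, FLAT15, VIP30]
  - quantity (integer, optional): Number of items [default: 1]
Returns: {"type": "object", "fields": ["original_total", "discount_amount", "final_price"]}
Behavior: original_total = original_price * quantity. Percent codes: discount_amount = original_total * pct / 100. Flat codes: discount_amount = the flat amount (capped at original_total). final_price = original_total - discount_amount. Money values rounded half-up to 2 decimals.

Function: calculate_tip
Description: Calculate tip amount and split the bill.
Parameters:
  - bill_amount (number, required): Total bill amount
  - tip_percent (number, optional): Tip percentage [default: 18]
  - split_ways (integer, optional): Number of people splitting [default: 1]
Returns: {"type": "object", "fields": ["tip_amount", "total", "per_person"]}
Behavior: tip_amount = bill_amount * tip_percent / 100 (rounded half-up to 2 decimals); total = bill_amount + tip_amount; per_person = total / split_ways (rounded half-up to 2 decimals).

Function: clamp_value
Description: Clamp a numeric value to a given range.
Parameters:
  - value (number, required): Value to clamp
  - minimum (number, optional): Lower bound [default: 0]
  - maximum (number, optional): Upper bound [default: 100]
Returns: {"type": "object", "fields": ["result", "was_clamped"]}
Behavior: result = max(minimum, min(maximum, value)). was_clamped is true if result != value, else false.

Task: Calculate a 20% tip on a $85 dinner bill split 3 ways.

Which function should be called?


The task needs a function whose description is: Calculate tip amount and split the bill.
calculate_tip


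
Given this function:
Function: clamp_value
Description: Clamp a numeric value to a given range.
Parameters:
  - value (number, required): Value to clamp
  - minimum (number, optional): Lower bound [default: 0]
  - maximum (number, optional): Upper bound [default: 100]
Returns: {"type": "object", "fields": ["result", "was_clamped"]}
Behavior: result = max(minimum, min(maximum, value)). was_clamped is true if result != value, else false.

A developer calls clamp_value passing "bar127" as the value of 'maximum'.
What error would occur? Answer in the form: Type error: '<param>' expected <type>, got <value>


Spec: 'maximum' is declared as number; "bar127" is a string.
Type error: 'maximum' expected number, got "bar127"


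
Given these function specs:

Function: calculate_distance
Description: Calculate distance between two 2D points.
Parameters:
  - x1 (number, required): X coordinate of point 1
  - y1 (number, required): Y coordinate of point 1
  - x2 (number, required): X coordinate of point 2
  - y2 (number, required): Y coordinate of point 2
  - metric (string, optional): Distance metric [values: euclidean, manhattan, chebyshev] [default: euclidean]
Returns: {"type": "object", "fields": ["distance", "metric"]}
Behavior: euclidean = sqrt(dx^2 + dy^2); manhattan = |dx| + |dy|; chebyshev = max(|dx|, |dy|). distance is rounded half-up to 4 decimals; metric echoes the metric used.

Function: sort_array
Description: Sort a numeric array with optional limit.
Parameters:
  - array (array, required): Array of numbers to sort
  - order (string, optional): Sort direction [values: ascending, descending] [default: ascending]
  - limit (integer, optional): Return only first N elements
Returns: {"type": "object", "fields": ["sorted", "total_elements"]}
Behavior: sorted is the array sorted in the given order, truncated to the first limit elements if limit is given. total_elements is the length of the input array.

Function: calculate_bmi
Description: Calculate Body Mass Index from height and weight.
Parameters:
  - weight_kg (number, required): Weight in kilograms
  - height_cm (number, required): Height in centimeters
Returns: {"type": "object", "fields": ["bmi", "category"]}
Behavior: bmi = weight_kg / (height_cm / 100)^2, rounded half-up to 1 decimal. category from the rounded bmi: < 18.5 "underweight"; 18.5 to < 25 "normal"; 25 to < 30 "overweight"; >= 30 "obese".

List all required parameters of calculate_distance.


Parameters of calculate_distance and their required/optional flag:
  x1: required
  y1: required
  x2: required
  y2: required
  metric: optional
x1, x2, y1, y2
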